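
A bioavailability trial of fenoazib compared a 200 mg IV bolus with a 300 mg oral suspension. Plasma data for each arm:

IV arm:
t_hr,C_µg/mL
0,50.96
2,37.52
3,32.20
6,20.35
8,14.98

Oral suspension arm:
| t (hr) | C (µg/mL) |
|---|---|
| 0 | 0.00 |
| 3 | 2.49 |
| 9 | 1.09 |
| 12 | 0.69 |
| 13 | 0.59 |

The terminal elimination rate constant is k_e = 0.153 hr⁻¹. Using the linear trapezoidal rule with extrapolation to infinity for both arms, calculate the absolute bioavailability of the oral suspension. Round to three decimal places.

F = 0.043

Trapezoidal AUC_0→8 (IV):
  [0→2]: (50.96+37.52)/2 × 2 = 88.48
  [2→3]: (37.52+32.20)/2 × 1 = 34.86
  [3→6]: (32.20+20.35)/2 × 3 = 78.825
  [6→8]: (20.35+14.98)/2 × 2 = 35.33
  Sum = 237.495 µg/mL·hr
IV tail: 14.98/0.153 = 97.908; AUC_iv,0→∞ = 237.495 + 97.908 = 335.403 µg/mL·hr
Trapezoidal AUC_0→13 (oral suspension):
  [0→3]: (0.00+2.49)/2 × 3 = 3.735
  [3→9]: (2.49+1.09)/2 × 6 = 10.74
  [9→12]: (1.09+0.69)/2 × 3 = 2.67
  [12→13]: (0.69+0.59)/2 × 1 = 0.64
  Sum = 17.785 µg/mL·hr
oral suspension tail: 0.59/0.153 = 3.856; AUC_ev,0→∞ = 17.785 + 3.856 = 21.641 µg/mL·hr
F = (AUC_ev/D_ev)/(AUC_iv/D_iv) = (21.641/300)/(335.403/200) = 0.0721367/1.677015 = 0.0430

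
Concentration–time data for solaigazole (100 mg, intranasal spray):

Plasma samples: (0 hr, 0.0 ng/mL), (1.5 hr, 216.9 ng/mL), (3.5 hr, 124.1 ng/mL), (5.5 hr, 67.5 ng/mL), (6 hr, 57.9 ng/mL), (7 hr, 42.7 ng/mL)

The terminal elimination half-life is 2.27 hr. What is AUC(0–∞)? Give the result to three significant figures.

Trapezoidal AUC_0→7:
  [0→1.5]: (0.0+216.9)/2 × 1.5 = 162.675
  [1.5→3.5]: (216.9+124.1)/2 × 2 = 341.0
  [3.5→5.5]: (124.1+67.5)/2 × 2 = 191.6
  [5.5→6]: (67.5+57.9)/2 × 0.5 = 31.35
  [6→7]: (57.9+42.7)/2 × 1 = 50.3
  Sum = 776.925 ng/mL·hr
k_e = ln2 / t½ = 0.693147 / 2.27 = 0.3054 hr^-1
Extrapolated tail: C_last / k_e = 42.7 / 0.3054 = 139.817
AUC_0→∞ = 776.925 + 139.817 = 916.742 ng/mL·hr

AUC = 917 ng/mL·hr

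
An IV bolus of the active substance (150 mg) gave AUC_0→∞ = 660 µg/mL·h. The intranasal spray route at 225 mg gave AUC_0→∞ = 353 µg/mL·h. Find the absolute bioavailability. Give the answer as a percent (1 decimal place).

F = 35.7%

F = (AUC_ev / D_ev) / (AUC_iv / D_iv)
  = (353/225) / (660/150)
  = 1.56889 / 4.4 = 0.3566
  = 35.66%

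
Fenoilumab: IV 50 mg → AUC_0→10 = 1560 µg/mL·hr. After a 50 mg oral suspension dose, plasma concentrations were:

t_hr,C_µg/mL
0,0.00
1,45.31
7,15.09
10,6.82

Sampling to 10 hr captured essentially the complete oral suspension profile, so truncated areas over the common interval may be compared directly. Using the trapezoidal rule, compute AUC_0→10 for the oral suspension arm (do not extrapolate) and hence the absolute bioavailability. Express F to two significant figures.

Trapezoidal AUC_0→10 (oral suspension):
  [0→1]: (0.00+45.31)/2 × 1 = 22.655
  [1→7]: (45.31+15.09)/2 × 6 = 181.2
  [7→10]: (15.09+6.82)/2 × 3 = 32.865
  Sum = 236.72 µg/mL·hr
F = (AUC_ev/D_ev)/(AUC_iv/D_iv) = (236.72/50)/(1560/50) = 4.7344/31.2 = 0.1517

F = 0.15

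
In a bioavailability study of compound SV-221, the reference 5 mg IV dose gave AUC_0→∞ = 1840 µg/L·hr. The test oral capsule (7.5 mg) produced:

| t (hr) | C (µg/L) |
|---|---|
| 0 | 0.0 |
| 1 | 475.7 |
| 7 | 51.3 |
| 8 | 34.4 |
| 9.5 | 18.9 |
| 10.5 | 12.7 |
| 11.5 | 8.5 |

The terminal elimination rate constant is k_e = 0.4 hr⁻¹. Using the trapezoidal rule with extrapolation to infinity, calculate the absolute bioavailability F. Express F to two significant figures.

Trapezoidal AUC_0→11.5 (oral capsule):
  [0→1]: (0.0+475.7)/2 × 1 = 237.85
  [1→7]: (475.7+51.3)/2 × 6 = 1581.0
  [7→8]: (51.3+34.4)/2 × 1 = 42.85
  [8→9.5]: (34.4+18.9)/2 × 1.5 = 39.975
  [9.5→10.5]: (18.9+12.7)/2 × 1 = 15.8
  [10.5→11.5]: (12.7+8.5)/2 × 1 = 10.6
  Sum = 1928.075 µg/L·hr
Tail: C_last/k_e = 8.5/0.4 = 21.250
AUC_0→∞ (oral capsule) = 1928.075 + 21.250 = 1949.325 µg/L·hr
F = (AUC_ev/D_ev)/(AUC_iv/D_iv) = (1949.325/7.5)/(1840/5) = 259.91/368 = 0.7063

F = 0.71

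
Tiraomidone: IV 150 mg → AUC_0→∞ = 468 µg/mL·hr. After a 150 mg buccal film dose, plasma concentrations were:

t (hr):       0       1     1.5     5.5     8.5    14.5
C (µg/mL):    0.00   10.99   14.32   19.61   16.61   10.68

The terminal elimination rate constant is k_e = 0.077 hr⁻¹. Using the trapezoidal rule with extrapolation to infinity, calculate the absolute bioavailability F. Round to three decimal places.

F = 0.758

Trapezoidal AUC_0→14.5 (buccal film):
  [0→1]: (0.00+10.99)/2 × 1 = 5.495
  [1→1.5]: (10.99+14.32)/2 × 0.5 = 6.3275
  [1.5→5.5]: (14.32+19.61)/2 × 4 = 67.86
  [5.5→8.5]: (19.61+16.61)/2 × 3 = 54.33
  [8.5→14.5]: (16.61+10.68)/2 × 6 = 81.87
  Sum = 215.8825 µg/mL·hr
Tail: C_last/k_e = 10.68/0.077 = 138.701
AUC_0→∞ (buccal film) = 215.8825 + 138.701 = 354.5835 µg/mL·hr
F = (AUC_ev/D_ev)/(AUC_iv/D_iv) = (354.5835/150)/(468/150) = 2.36389/3.12 = 0.7577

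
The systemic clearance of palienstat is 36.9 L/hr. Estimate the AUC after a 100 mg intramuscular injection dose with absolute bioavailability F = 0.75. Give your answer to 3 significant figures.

AUC_0→∞ = F × Dose / CL
        = 0.75 × 100 / 36.9 = 2.03252 mg/L·hr

AUC = 2.03 mg/L·hr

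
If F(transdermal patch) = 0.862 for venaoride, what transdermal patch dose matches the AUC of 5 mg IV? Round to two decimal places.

For equal systemic exposure: F × D_ev = D_iv
D_ev = D_iv / F = 5 / 0.862 = 5.80046 mg

D_transdermal = 5.80 mg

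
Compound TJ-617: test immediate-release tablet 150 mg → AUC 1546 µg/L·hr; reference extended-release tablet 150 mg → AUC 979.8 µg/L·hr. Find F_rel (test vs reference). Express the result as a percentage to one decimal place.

F_rel = (AUC_test/D_test) / (AUC_ref/D_ref)
      = (1546/150) / (979.8/150)
      = 10.3067 / 6.532 = 1.5779 = 157.79%

F_rel = 157.8%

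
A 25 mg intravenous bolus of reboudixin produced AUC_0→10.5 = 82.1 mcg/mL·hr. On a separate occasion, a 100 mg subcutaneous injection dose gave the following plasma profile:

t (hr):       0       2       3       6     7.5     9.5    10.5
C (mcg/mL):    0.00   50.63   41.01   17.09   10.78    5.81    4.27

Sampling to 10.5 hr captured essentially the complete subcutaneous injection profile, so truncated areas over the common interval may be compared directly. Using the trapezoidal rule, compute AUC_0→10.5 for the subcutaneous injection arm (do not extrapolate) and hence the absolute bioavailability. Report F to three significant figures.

Trapezoidal AUC_0→10.5 (subcutaneous injection):
  [0→2]: (0.00+50.63)/2 × 2 = 50.63
  [2→3]: (50.63+41.01)/2 × 1 = 45.82
  [3→6]: (41.01+17.09)/2 × 3 = 87.15
  [6→7.5]: (17.09+10.78)/2 × 1.5 = 20.9025
  [7.5→9.5]: (10.78+5.81)/2 × 2 = 16.59
  [9.5→10.5]: (5.81+4.27)/2 × 1 = 5.04
  Sum = 226.1325 mcg/mL·hr
F = (AUC_ev/D_ev)/(AUC_iv/D_iv) = (226.1325/100)/(82.1/25) = 2.261325/3.284 = 0.6886

F = 0.689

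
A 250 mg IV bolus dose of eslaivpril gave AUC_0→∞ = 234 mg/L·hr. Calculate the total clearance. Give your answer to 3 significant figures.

CL = 1.07 L/hr

CL = Dose_iv / AUC_0→∞
   = 250 / 234 = 1.06838 L/hr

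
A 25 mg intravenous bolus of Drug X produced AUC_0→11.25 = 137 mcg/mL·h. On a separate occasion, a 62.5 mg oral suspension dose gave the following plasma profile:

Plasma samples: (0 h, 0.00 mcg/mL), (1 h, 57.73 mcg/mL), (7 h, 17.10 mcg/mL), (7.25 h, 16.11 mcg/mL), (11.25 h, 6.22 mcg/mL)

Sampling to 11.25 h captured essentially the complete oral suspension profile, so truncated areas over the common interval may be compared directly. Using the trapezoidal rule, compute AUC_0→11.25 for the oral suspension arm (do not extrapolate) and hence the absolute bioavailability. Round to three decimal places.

Trapezoidal AUC_0→11.25 (oral suspension):
  [0→1]: (0.00+57.73)/2 × 1 = 28.865
  [1→7]: (57.73+17.10)/2 × 6 = 224.49
  [7→7.25]: (17.10+16.11)/2 × 0.25 = 4.15125
  [7.25→11.25]: (16.11+6.22)/2 × 4 = 44.66
  Sum = 302.16625 mcg/mL·h
F = (AUC_ev/D_ev)/(AUC_iv/D_iv) = (302.16625/62.5)/(137/25) = 4.83466/5.48 = 0.8822

F = 0.882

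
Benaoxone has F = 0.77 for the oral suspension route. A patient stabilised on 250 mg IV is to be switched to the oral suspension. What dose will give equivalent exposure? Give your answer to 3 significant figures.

D_oral = 325 mg

For equal systemic exposure: F × D_ev = D_iv
D_ev = D_iv / F = 250 / 0.77 = 324.675 mg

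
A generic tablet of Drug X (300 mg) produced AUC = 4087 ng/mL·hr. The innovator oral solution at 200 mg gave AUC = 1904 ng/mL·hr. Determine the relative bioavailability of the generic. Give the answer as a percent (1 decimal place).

F_rel = (AUC_test/D_test) / (AUC_ref/D_ref)
      = (4087/300) / (1904/200)
      = 13.6233 / 9.52 = 1.4310 = 143.10%

F_rel = 143.1%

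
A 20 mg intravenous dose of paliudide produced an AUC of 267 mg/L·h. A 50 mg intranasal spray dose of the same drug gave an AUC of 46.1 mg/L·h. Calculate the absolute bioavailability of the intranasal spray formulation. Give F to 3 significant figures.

F = 0.0691

F = (AUC_ev / D_ev) / (AUC_iv / D_iv)
  = (46.1/50) / (267/20)
  = 0.922 / 13.35 = 0.0691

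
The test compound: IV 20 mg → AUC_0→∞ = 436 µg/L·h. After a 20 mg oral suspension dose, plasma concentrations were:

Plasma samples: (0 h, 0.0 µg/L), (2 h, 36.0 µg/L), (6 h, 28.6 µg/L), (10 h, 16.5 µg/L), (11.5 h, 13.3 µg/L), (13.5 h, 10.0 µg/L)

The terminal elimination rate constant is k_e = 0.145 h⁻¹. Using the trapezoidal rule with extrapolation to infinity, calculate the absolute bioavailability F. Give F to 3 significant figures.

Trapezoidal AUC_0→13.5 (oral suspension):
  [0→2]: (0.0+36.0)/2 × 2 = 36.0
  [2→6]: (36.0+28.6)/2 × 4 = 129.2
  [6→10]: (28.6+16.5)/2 × 4 = 90.2
  [10→11.5]: (16.5+13.3)/2 × 1.5 = 22.35
  [11.5→13.5]: (13.3+10.0)/2 × 2 = 23.3
  Sum = 301.05 µg/L·h
Tail: C_last/k_e = 10.0/0.145 = 68.966
AUC_0→∞ (oral suspension) = 301.05 + 68.966 = 370.016 µg/L·h
F = (AUC_ev/D_ev)/(AUC_iv/D_iv) = (370.016/20)/(436/20) = 18.5008/21.8 = 0.8487

F = 0.849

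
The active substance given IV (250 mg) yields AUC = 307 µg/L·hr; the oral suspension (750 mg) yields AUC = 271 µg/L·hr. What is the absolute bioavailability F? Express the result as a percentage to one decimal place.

F = 29.4%

F = (AUC_ev / D_ev) / (AUC_iv / D_iv)
  = (271/750) / (307/250)
  = 0.361333 / 1.228 = 0.2942
  = 29.42%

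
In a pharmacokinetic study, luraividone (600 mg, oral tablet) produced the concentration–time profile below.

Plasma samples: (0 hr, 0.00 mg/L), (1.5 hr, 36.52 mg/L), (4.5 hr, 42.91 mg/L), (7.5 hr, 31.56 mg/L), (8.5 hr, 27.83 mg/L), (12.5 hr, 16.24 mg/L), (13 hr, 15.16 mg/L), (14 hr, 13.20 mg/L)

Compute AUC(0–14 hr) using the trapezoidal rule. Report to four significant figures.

Trapezoidal AUC_0→14:
  [0→1.5]: (0.00+36.52)/2 × 1.5 = 27.39
  [1.5→4.5]: (36.52+42.91)/2 × 3 = 119.145
  [4.5→7.5]: (42.91+31.56)/2 × 3 = 111.705
  [7.5→8.5]: (31.56+27.83)/2 × 1 = 29.695
  [8.5→12.5]: (27.83+16.24)/2 × 4 = 88.14
  [12.5→13]: (16.24+15.16)/2 × 0.5 = 7.85
  [13→14]: (15.16+13.20)/2 × 1 = 14.18
  Sum = 398.105 mg/L·hr

AUC = 398.1 mg/L·hr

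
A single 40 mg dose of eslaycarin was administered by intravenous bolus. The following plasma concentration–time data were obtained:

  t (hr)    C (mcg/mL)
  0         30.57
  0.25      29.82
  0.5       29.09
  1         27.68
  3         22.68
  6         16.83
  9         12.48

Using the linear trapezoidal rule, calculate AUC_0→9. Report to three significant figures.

Trapezoidal AUC_0→9:
  [0→0.25]: (30.57+29.82)/2 × 0.25 = 7.54875
  [0.25→0.5]: (29.82+29.09)/2 × 0.25 = 7.36375
  [0.5→1]: (29.09+27.68)/2 × 0.5 = 14.1925
  [1→3]: (27.68+22.68)/2 × 2 = 50.36
  [3→6]: (22.68+16.83)/2 × 3 = 59.265
  [6→9]: (16.83+12.48)/2 × 3 = 43.965
  Sum = 182.695 mcg/mL·hr

AUC = 183 mcg/mL·hr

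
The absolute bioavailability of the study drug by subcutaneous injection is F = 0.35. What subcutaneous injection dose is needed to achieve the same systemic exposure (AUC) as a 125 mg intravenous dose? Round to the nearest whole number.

D_subcutaneous = 357 mg

For equal systemic exposure: F × D_ev = D_iv
D_ev = D_iv / F = 125 / 0.35 = 357.143 mg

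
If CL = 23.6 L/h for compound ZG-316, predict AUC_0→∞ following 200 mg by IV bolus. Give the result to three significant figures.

AUC_0→∞ = Dose_iv / CL
        = 200 / 23.6 = 8.47458 mg/L·h

AUC = 8.47 mg/L·h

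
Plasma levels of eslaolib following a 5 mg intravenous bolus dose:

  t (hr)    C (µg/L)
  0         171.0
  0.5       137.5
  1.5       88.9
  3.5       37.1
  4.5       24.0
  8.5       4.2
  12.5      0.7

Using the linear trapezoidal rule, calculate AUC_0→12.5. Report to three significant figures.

AUC = 413 µg/L·hr

Trapezoidal AUC_0→12.5:
  [0→0.5]: (171.0+137.5)/2 × 0.5 = 77.125
  [0.5→1.5]: (137.5+88.9)/2 × 1 = 113.2
  [1.5→3.5]: (88.9+37.1)/2 × 2 = 126.0
  [3.5→4.5]: (37.1+24.0)/2 × 1 = 30.55
  [4.5→8.5]: (24.0+4.2)/2 × 4 = 56.4
  [8.5→12.5]: (4.2+0.7)/2 × 4 = 9.8
  Sum = 413.075 µg/L·hr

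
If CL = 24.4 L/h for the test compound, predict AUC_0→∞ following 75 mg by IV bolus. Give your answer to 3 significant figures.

AUC = 3.07 mg/L·h

AUC_0→∞ = Dose_iv / CL
        = 75 / 24.4 = 3.07377 mg/L·h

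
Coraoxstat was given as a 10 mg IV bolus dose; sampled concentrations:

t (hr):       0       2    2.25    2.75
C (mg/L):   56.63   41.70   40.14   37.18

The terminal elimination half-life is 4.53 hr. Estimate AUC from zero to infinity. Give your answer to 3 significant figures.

Trapezoidal AUC_0→2.75:
  [0→2]: (56.63+41.70)/2 × 2 = 98.33
  [2→2.25]: (41.70+40.14)/2 × 0.25 = 10.23
  [2.25→2.75]: (40.14+37.18)/2 × 0.5 = 19.33
  Sum = 127.89 mg/L·hr
k_e = ln2 / t½ = 0.693147 / 4.53 = 0.1530 hr^-1
Extrapolated tail: C_last / k_e = 37.18 / 0.153 = 243.007
AUC_0→∞ = 127.89 + 243.007 = 370.897 mg/L·hr

AUC = 371 mg/L·hr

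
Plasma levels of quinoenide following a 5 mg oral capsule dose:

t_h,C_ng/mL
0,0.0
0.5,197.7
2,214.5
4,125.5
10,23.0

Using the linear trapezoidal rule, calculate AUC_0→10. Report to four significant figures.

Trapezoidal AUC_0→10:
  [0→0.5]: (0.0+197.7)/2 × 0.5 = 49.425
  [0.5→2]: (197.7+214.5)/2 × 1.5 = 309.15
  [2→4]: (214.5+125.5)/2 × 2 = 340.0
  [4→10]: (125.5+23.0)/2 × 6 = 445.5
  Sum = 1144.075 ng/mL·h

AUC = 1144 ng/mL·h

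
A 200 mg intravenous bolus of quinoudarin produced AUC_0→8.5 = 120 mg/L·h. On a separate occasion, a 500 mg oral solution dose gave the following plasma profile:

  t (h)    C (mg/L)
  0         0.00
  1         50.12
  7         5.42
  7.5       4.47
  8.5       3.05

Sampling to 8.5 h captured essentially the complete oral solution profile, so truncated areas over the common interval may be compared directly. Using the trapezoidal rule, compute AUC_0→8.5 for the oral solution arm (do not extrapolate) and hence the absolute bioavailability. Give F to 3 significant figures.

Trapezoidal AUC_0→8.5 (oral solution):
  [0→1]: (0.00+50.12)/2 × 1 = 25.06
  [1→7]: (50.12+5.42)/2 × 6 = 166.62
  [7→7.5]: (5.42+4.47)/2 × 0.5 = 2.4725
  [7.5→8.5]: (4.47+3.05)/2 × 1 = 3.76
  Sum = 197.9125 mg/L·h
F = (AUC_ev/D_ev)/(AUC_iv/D_iv) = (197.9125/500)/(120/200) = 0.395825/0.6 = 0.6597

F = 0.660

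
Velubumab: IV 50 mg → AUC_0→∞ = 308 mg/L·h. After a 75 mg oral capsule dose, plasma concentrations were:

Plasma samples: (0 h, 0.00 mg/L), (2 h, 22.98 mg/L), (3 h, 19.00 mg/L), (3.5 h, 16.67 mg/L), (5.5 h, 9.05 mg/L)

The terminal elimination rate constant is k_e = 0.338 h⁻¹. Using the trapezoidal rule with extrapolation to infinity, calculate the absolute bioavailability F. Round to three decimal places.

Trapezoidal AUC_0→5.5 (oral capsule):
  [0→2]: (0.00+22.98)/2 × 2 = 22.98
  [2→3]: (22.98+19.00)/2 × 1 = 20.99
  [3→3.5]: (19.00+16.67)/2 × 0.5 = 8.9175
  [3.5→5.5]: (16.67+9.05)/2 × 2 = 25.72
  Sum = 78.6075 mg/L·h
Tail: C_last/k_e = 9.05/0.338 = 26.775
AUC_0→∞ (oral capsule) = 78.6075 + 26.775 = 105.3825 mg/L·h
F = (AUC_ev/D_ev)/(AUC_iv/D_iv) = (105.3825/75)/(308/50) = 1.4051/6.16 = 0.2281

F = 0.228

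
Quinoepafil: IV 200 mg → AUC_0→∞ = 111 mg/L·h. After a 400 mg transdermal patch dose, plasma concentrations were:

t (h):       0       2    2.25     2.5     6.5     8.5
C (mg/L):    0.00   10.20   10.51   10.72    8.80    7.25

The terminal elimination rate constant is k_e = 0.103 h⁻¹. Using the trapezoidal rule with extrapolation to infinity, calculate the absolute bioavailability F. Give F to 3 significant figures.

Trapezoidal AUC_0→8.5 (transdermal patch):
  [0→2]: (0.00+10.20)/2 × 2 = 10.2
  [2→2.25]: (10.20+10.51)/2 × 0.25 = 2.58875
  [2.25→2.5]: (10.51+10.72)/2 × 0.25 = 2.65375
  [2.5→6.5]: (10.72+8.80)/2 × 4 = 39.04
  [6.5→8.5]: (8.80+7.25)/2 × 2 = 16.05
  Sum = 70.5325 mg/L·h
Tail: C_last/k_e = 7.25/0.103 = 70.388
AUC_0→∞ (transdermal patch) = 70.5325 + 70.388 = 140.9205 mg/L·h
F = (AUC_ev/D_ev)/(AUC_iv/D_iv) = (140.9205/400)/(111/200) = 0.35230125/0.555 = 0.6348

F = 0.635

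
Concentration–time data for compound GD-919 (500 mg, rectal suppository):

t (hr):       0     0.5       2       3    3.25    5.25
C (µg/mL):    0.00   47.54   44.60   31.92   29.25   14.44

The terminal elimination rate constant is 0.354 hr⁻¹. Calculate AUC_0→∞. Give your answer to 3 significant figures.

Trapezoidal AUC_0→5.25:
  [0→0.5]: (0.00+47.54)/2 × 0.5 = 11.885
  [0.5→2]: (47.54+44.60)/2 × 1.5 = 69.105
  [2→3]: (44.60+31.92)/2 × 1 = 38.26
  [3→3.25]: (31.92+29.25)/2 × 0.25 = 7.64625
  [3.25→5.25]: (29.25+14.44)/2 × 2 = 43.69
  Sum = 170.58625 µg/mL·hr
Extrapolated tail: C_last / k_e = 14.44 / 0.354 = 40.791
AUC_0→∞ = 170.58625 + 40.791 = 211.37725 µg/mL·hr

AUC = 211 µg/mL·hr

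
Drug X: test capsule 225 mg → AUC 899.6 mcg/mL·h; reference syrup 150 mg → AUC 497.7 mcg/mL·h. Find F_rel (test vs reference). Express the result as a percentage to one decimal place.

F_rel = (AUC_test/D_test) / (AUC_ref/D_ref)
      = (899.6/225) / (497.7/150)
      = 3.99822 / 3.318 = 1.2050 = 120.50%

F_rel = 120.5%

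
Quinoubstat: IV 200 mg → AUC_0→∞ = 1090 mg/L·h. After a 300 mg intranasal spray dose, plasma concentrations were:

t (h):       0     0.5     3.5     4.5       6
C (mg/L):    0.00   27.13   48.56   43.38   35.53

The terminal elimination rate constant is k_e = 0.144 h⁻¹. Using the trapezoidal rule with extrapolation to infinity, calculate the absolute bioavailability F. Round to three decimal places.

F = 0.289

Trapezoidal AUC_0→6 (intranasal spray):
  [0→0.5]: (0.00+27.13)/2 × 0.5 = 6.7825
  [0.5→3.5]: (27.13+48.56)/2 × 3 = 113.535
  [3.5→4.5]: (48.56+43.38)/2 × 1 = 45.97
  [4.5→6]: (43.38+35.53)/2 × 1.5 = 59.1825
  Sum = 225.47 mg/L·h
Tail: C_last/k_e = 35.53/0.144 = 246.736
AUC_0→∞ (intranasal spray) = 225.47 + 246.736 = 472.206 mg/L·h
F = (AUC_ev/D_ev)/(AUC_iv/D_iv) = (472.206/300)/(1090/200) = 1.57402/5.45 = 0.2888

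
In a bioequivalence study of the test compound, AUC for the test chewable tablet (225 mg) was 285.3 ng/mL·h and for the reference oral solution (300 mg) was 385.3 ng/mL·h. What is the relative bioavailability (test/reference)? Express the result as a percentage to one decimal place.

F_rel = (AUC_test/D_test) / (AUC_ref/D_ref)
      = (285.3/225) / (385.3/300)
      = 1.268 / 1.28433 = 0.9873 = 98.73%

F_rel = 98.7%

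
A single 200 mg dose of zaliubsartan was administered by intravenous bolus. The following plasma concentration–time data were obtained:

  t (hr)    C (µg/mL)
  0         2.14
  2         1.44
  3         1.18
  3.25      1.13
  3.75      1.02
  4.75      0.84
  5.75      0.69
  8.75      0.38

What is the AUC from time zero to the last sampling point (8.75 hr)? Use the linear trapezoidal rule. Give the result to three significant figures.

AUC = 9.02 µg/mL·hr

Trapezoidal AUC_0→8.75:
  [0→2]: (2.14+1.44)/2 × 2 = 3.58
  [2→3]: (1.44+1.18)/2 × 1 = 1.31
  [3→3.25]: (1.18+1.13)/2 × 0.25 = 0.28875
  [3.25→3.75]: (1.13+1.02)/2 × 0.5 = 0.5375
  [3.75→4.75]: (1.02+0.84)/2 × 1 = 0.93
  [4.75→5.75]: (0.84+0.69)/2 × 1 = 0.765
  [5.75→8.75]: (0.69+0.38)/2 × 3 = 1.605
  Sum = 9.01625 µg/mL·hr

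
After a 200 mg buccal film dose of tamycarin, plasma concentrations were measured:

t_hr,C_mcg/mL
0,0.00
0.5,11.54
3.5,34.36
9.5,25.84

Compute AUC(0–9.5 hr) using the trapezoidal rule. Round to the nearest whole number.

Trapezoidal AUC_0→9.5:
  [0→0.5]: (0.00+11.54)/2 × 0.5 = 2.885
  [0.5→3.5]: (11.54+34.36)/2 × 3 = 68.85
  [3.5→9.5]: (34.36+25.84)/2 × 6 = 180.6
  Sum = 252.335 mcg/mL·hr

AUC = 252 mcg/mL·hr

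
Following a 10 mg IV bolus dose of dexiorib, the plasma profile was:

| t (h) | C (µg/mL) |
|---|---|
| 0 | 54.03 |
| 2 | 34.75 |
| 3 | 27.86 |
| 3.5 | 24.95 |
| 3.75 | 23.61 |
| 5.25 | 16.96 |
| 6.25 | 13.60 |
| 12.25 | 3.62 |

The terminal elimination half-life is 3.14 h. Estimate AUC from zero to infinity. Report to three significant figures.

Trapezoidal AUC_0→12.25:
  [0→2]: (54.03+34.75)/2 × 2 = 88.78
  [2→3]: (34.75+27.86)/2 × 1 = 31.305
  [3→3.5]: (27.86+24.95)/2 × 0.5 = 13.2025
  [3.5→3.75]: (24.95+23.61)/2 × 0.25 = 6.07
  [3.75→5.25]: (23.61+16.96)/2 × 1.5 = 30.4275
  [5.25→6.25]: (16.96+13.60)/2 × 1 = 15.28
  [6.25→12.25]: (13.60+3.62)/2 × 6 = 51.66
  Sum = 236.725 µg/mL·h
k_e = ln2 / t½ = 0.693147 / 3.14 = 0.2207 h^-1
Extrapolated tail: C_last / k_e = 3.62 / 0.2207 = 16.402
AUC_0→∞ = 236.725 + 16.402 = 253.127 µg/mL·h

AUC = 253 µg/mL·h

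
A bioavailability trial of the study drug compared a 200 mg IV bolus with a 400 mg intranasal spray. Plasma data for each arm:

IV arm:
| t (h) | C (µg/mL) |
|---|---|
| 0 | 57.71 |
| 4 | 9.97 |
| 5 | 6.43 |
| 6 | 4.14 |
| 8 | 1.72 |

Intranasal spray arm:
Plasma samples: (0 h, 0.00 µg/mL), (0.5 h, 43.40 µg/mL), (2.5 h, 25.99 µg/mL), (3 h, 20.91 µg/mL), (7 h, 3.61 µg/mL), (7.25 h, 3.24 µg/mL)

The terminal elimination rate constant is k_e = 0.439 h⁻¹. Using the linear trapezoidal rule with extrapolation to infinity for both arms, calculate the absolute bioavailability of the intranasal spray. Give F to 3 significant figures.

Trapezoidal AUC_0→8 (IV):
  [0→4]: (57.71+9.97)/2 × 4 = 135.36
  [4→5]: (9.97+6.43)/2 × 1 = 8.2
  [5→6]: (6.43+4.14)/2 × 1 = 5.285
  [6→8]: (4.14+1.72)/2 × 2 = 5.86
  Sum = 154.705 µg/mL·h
IV tail: 1.72/0.439 = 3.918; AUC_iv,0→∞ = 154.705 + 3.918 = 158.623 µg/mL·h
Trapezoidal AUC_0→7.25 (intranasal spray):
  [0→0.5]: (0.00+43.40)/2 × 0.5 = 10.85
  [0.5→2.5]: (43.40+25.99)/2 × 2 = 69.39
  [2.5→3]: (25.99+20.91)/2 × 0.5 = 11.725
  [3→7]: (20.91+3.61)/2 × 4 = 49.04
  [7→7.25]: (3.61+3.24)/2 × 0.25 = 0.85625
  Sum = 141.86125 µg/mL·h
intranasal spray tail: 3.24/0.439 = 7.380; AUC_ev,0→∞ = 141.86125 + 7.380 = 149.24125 µg/mL·h
F = (AUC_ev/D_ev)/(AUC_iv/D_iv) = (149.24125/400)/(158.623/200) = 0.373103/0.793115 = 0.4704

F = 0.470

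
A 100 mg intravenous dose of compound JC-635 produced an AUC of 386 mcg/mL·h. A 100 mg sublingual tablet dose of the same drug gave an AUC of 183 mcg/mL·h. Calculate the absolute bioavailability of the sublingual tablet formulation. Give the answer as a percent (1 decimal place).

F = 47.4%

F = (AUC_ev / D_ev) / (AUC_iv / D_iv)
  = (183/100) / (386/100)
  = 1.83 / 3.86 = 0.4741
  = 47.41%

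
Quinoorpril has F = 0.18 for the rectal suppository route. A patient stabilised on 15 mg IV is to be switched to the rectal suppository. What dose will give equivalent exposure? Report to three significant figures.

D_rectal = 83.3 mg

For equal systemic exposure: F × D_ev = D_iv
D_ev = D_iv / F = 15 / 0.18 = 83.3333 mg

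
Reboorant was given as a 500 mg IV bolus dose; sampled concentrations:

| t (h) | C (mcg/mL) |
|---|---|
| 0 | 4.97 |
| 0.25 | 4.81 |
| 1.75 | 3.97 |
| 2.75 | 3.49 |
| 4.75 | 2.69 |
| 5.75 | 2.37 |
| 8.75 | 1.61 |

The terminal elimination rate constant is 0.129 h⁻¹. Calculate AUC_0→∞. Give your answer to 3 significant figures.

Trapezoidal AUC_0→8.75:
  [0→0.25]: (4.97+4.81)/2 × 0.25 = 1.2225
  [0.25→1.75]: (4.81+3.97)/2 × 1.5 = 6.585
  [1.75→2.75]: (3.97+3.49)/2 × 1 = 3.73
  [2.75→4.75]: (3.49+2.69)/2 × 2 = 6.18
  [4.75→5.75]: (2.69+2.37)/2 × 1 = 2.53
  [5.75→8.75]: (2.37+1.61)/2 × 3 = 5.97
  Sum = 26.2175 mcg/mL·h
Extrapolated tail: C_last / k_e = 1.61 / 0.129 = 12.481
AUC_0→∞ = 26.2175 + 12.481 = 38.6985 mcg/mL·h

AUC = 38.7 mcg/mL·h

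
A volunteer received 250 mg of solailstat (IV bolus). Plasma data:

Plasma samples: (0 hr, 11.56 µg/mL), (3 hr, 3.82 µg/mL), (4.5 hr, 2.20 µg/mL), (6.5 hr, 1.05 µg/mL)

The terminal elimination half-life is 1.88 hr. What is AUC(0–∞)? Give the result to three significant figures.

Trapezoidal AUC_0→6.5:
  [0→3]: (11.56+3.82)/2 × 3 = 23.07
  [3→4.5]: (3.82+2.20)/2 × 1.5 = 4.515
  [4.5→6.5]: (2.20+1.05)/2 × 2 = 3.25
  Sum = 30.835 µg/mL·hr
k_e = ln2 / t½ = 0.693147 / 1.88 = 0.3687 hr^-1
Extrapolated tail: C_last / k_e = 1.05 / 0.3687 = 2.848
AUC_0→∞ = 30.835 + 2.848 = 33.683 µg/mL·hr

AUC = 33.7 µg/mL·hr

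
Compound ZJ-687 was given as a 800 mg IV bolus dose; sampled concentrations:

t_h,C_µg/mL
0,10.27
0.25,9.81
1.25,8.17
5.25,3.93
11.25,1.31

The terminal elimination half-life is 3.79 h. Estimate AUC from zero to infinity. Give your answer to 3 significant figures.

Trapezoidal AUC_0→11.25:
  [0→0.25]: (10.27+9.81)/2 × 0.25 = 2.51
  [0.25→1.25]: (9.81+8.17)/2 × 1 = 8.99
  [1.25→5.25]: (8.17+3.93)/2 × 4 = 24.2
  [5.25→11.25]: (3.93+1.31)/2 × 6 = 15.72
  Sum = 51.42 µg/mL·h
k_e = ln2 / t½ = 0.693147 / 3.79 = 0.1829 h^-1
Extrapolated tail: C_last / k_e = 1.31 / 0.1829 = 7.162
AUC_0→∞ = 51.42 + 7.162 = 58.582 µg/mL·h

AUC = 58.6 µg/mL·h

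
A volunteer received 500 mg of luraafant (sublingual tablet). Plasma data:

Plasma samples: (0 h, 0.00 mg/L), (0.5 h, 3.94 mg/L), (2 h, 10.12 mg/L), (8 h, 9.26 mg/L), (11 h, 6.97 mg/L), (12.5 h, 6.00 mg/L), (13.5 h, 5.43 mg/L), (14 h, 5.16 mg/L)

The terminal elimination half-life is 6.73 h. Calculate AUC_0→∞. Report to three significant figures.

AUC = 162 mg/L·h

Trapezoidal AUC_0→14:
  [0→0.5]: (0.00+3.94)/2 × 0.5 = 0.985
  [0.5→2]: (3.94+10.12)/2 × 1.5 = 10.545
  [2→8]: (10.12+9.26)/2 × 6 = 58.14
  [8→11]: (9.26+6.97)/2 × 3 = 24.345
  [11→12.5]: (6.97+6.00)/2 × 1.5 = 9.7275
  [12.5→13.5]: (6.00+5.43)/2 × 1 = 5.715
  [13.5→14]: (5.43+5.16)/2 × 0.5 = 2.6475
  Sum = 112.105 mg/L·h
k_e = ln2 / t½ = 0.693147 / 6.73 = 0.1030 h^-1
Extrapolated tail: C_last / k_e = 5.16 / 0.103 = 50.097
AUC_0→∞ = 112.105 + 50.097 = 162.202 mg/L·h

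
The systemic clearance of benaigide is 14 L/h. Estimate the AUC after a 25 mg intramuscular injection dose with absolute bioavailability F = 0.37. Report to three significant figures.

AUC_0→∞ = F × Dose / CL
        = 0.37 × 25 / 14 = 0.660714 mg/L·h

AUC = 0.661 mg/L·h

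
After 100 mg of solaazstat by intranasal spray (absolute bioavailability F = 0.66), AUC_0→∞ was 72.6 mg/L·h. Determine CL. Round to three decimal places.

CL = 0.909 L/h

CL = F × Dose / AUC_0→∞
   = 0.66 × 100 / 72.6 = 0.909091 L/h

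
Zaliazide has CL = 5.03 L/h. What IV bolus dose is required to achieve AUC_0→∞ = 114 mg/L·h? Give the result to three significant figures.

Dose_iv = CL × AUC_0→∞
     = 5.03 × 114 = 573.42 mg

Dose = 573 mg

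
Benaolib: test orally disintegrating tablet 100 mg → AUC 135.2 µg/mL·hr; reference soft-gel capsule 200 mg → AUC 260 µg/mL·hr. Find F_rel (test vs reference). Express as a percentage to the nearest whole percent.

F_rel = 104%

F_rel = (AUC_test/D_test) / (AUC_ref/D_ref)
      = (135.2/100) / (260/200)
      = 1.352 / 1.3 = 1.0400 = 104.00%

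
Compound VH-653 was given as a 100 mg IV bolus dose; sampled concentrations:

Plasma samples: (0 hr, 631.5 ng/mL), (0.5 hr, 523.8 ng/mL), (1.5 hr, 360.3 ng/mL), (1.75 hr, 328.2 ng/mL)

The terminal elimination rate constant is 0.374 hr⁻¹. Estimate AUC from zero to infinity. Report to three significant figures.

Trapezoidal AUC_0→1.75:
  [0→0.5]: (631.5+523.8)/2 × 0.5 = 288.825
  [0.5→1.5]: (523.8+360.3)/2 × 1 = 442.05
  [1.5→1.75]: (360.3+328.2)/2 × 0.25 = 86.0625
  Sum = 816.9375 ng/mL·hr
Extrapolated tail: C_last / k_e = 328.2 / 0.374 = 877.540
AUC_0→∞ = 816.9375 + 877.540 = 1694.4775 ng/mL·hr

AUC = 1690 ng/mL·hr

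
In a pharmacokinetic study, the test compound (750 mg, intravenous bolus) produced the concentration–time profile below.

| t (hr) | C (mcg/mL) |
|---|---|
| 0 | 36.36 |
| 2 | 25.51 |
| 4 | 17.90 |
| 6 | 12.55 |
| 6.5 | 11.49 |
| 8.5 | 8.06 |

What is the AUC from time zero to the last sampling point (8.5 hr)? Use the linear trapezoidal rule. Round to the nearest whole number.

AUC = 161 mcg/mL·hr

Trapezoidal AUC_0→8.5:
  [0→2]: (36.36+25.51)/2 × 2 = 61.87
  [2→4]: (25.51+17.90)/2 × 2 = 43.41
  [4→6]: (17.90+12.55)/2 × 2 = 30.45
  [6→6.5]: (12.55+11.49)/2 × 0.5 = 6.01
  [6.5→8.5]: (11.49+8.06)/2 × 2 = 19.55
  Sum = 161.29 mcg/mL·hr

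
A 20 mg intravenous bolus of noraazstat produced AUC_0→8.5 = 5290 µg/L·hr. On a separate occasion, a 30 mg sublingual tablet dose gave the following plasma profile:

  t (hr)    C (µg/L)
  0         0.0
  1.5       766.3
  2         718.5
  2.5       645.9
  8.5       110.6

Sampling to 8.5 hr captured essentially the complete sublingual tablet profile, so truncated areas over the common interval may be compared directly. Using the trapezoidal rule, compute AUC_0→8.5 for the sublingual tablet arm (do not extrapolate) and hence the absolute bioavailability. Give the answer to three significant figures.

F = 0.448

Trapezoidal AUC_0→8.5 (sublingual tablet):
  [0→1.5]: (0.0+766.3)/2 × 1.5 = 574.725
  [1.5→2]: (766.3+718.5)/2 × 0.5 = 371.2
  [2→2.5]: (718.5+645.9)/2 × 0.5 = 341.1
  [2.5→8.5]: (645.9+110.6)/2 × 6 = 2269.5
  Sum = 3556.525 µg/L·hr
F = (AUC_ev/D_ev)/(AUC_iv/D_iv) = (3556.525/30)/(5290/20) = 118.551/264.5 = 0.4482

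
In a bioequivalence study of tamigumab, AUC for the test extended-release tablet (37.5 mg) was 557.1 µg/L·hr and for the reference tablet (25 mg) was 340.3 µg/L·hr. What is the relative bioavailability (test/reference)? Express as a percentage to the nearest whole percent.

F_rel = 109%

F_rel = (AUC_test/D_test) / (AUC_ref/D_ref)
      = (557.1/37.5) / (340.3/25)
      = 14.856 / 13.612 = 1.0914 = 109.14%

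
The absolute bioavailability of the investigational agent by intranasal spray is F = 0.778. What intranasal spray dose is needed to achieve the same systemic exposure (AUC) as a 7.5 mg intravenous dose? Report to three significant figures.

D_intranasal = 9.64 mg

For equal systemic exposure: F × D_ev = D_iv
D_ev = D_iv / F = 7.5 / 0.778 = 9.6401 mg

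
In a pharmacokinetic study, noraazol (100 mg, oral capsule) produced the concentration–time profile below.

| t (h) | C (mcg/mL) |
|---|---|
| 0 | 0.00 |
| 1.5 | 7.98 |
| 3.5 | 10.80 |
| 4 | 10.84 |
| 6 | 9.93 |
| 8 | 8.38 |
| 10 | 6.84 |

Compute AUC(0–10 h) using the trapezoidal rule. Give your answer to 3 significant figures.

AUC = 84.5 mcg/mL·h

Trapezoidal AUC_0→10:
  [0→1.5]: (0.00+7.98)/2 × 1.5 = 5.985
  [1.5→3.5]: (7.98+10.80)/2 × 2 = 18.78
  [3.5→4]: (10.80+10.84)/2 × 0.5 = 5.41
  [4→6]: (10.84+9.93)/2 × 2 = 20.77
  [6→8]: (9.93+8.38)/2 × 2 = 18.31
  [8→10]: (8.38+6.84)/2 × 2 = 15.22
  Sum = 84.475 mcg/mL·h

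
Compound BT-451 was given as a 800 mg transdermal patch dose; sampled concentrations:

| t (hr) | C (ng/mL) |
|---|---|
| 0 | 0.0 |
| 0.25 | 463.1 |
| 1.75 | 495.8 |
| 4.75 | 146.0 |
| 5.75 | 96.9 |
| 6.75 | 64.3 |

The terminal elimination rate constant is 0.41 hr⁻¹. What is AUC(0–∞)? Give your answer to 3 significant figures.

AUC = 2100 ng/mL·hr

Trapezoidal AUC_0→6.75:
  [0→0.25]: (0.0+463.1)/2 × 0.25 = 57.8875
  [0.25→1.75]: (463.1+495.8)/2 × 1.5 = 719.175
  [1.75→4.75]: (495.8+146.0)/2 × 3 = 962.7
  [4.75→5.75]: (146.0+96.9)/2 × 1 = 121.45
  [5.75→6.75]: (96.9+64.3)/2 × 1 = 80.6
  Sum = 1941.8125 ng/mL·hr
Extrapolated tail: C_last / k_e = 64.3 / 0.41 = 156.829
AUC_0→∞ = 1941.8125 + 156.829 = 2098.6415 ng/mL·hr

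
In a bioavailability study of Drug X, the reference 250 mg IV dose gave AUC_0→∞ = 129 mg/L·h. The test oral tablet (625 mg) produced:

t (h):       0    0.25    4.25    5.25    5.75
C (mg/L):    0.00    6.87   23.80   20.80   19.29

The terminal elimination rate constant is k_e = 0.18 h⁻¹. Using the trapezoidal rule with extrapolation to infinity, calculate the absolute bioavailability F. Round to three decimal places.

Trapezoidal AUC_0→5.75 (oral tablet):
  [0→0.25]: (0.00+6.87)/2 × 0.25 = 0.85875
  [0.25→4.25]: (6.87+23.80)/2 × 4 = 61.34
  [4.25→5.25]: (23.80+20.80)/2 × 1 = 22.3
  [5.25→5.75]: (20.80+19.29)/2 × 0.5 = 10.0225
  Sum = 94.52125 mg/L·h
Tail: C_last/k_e = 19.29/0.18 = 107.167
AUC_0→∞ (oral tablet) = 94.52125 + 107.167 = 201.68825 mg/L·h
F = (AUC_ev/D_ev)/(AUC_iv/D_iv) = (201.68825/625)/(129/250) = 0.3227012/0.516 = 0.6254

F = 0.625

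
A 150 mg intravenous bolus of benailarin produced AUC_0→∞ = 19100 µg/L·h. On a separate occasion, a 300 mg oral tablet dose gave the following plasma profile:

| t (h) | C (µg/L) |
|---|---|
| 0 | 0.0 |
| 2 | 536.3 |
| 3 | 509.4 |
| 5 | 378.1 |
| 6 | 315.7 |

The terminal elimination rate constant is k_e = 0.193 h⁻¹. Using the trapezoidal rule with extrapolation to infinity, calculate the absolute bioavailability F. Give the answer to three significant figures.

Trapezoidal AUC_0→6 (oral tablet):
  [0→2]: (0.0+536.3)/2 × 2 = 536.3
  [2→3]: (536.3+509.4)/2 × 1 = 522.85
  [3→5]: (509.4+378.1)/2 × 2 = 887.5
  [5→6]: (378.1+315.7)/2 × 1 = 346.9
  Sum = 2293.55 µg/L·h
Tail: C_last/k_e = 315.7/0.193 = 1635.751
AUC_0→∞ (oral tablet) = 2293.55 + 1635.751 = 3929.301 µg/L·h
F = (AUC_ev/D_ev)/(AUC_iv/D_iv) = (3929.301/300)/(19100/150) = 13.09767/127.333 = 0.1029

F = 0.103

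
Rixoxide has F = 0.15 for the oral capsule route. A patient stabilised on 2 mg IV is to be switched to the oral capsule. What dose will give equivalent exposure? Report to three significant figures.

D_oral = 13.3 mg

For equal systemic exposure: F × D_ev = D_iv
D_ev = D_iv / F = 2 / 0.15 = 13.3333 mg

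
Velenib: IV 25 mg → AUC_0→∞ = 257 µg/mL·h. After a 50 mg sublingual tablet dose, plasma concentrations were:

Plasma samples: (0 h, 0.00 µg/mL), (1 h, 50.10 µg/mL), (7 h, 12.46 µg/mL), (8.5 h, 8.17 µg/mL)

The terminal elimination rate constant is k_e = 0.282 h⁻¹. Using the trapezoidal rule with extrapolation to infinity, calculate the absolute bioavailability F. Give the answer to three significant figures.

Trapezoidal AUC_0→8.5 (sublingual tablet):
  [0→1]: (0.00+50.10)/2 × 1 = 25.05
  [1→7]: (50.10+12.46)/2 × 6 = 187.68
  [7→8.5]: (12.46+8.17)/2 × 1.5 = 15.4725
  Sum = 228.2025 µg/mL·h
Tail: C_last/k_e = 8.17/0.282 = 28.972
AUC_0→∞ (sublingual tablet) = 228.2025 + 28.972 = 257.1745 µg/mL·h
F = (AUC_ev/D_ev)/(AUC_iv/D_iv) = (257.1745/50)/(257/25) = 5.14349/10.28 = 0.5003

F = 0.500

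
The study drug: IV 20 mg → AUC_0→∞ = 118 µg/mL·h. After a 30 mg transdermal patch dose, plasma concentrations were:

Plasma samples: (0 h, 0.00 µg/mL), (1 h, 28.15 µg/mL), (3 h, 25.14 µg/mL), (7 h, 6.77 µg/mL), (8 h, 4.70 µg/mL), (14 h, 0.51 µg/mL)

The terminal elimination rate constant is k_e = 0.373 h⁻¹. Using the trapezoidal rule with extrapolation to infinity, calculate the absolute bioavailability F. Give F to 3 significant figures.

Trapezoidal AUC_0→14 (transdermal patch):
  [0→1]: (0.00+28.15)/2 × 1 = 14.075
  [1→3]: (28.15+25.14)/2 × 2 = 53.29
  [3→7]: (25.14+6.77)/2 × 4 = 63.82
  [7→8]: (6.77+4.70)/2 × 1 = 5.735
  [8→14]: (4.70+0.51)/2 × 6 = 15.63
  Sum = 152.55 µg/mL·h
Tail: C_last/k_e = 0.51/0.373 = 1.367
AUC_0→∞ (transdermal patch) = 152.55 + 1.367 = 153.917 µg/mL·h
F = (AUC_ev/D_ev)/(AUC_iv/D_iv) = (153.917/30)/(118/20) = 5.13057/5.9 = 0.8696

F = 0.870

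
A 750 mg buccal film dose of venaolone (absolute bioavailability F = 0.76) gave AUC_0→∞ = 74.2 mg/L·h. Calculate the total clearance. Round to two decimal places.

CL = 7.68 L/h

CL = F × Dose / AUC_0→∞
   = 0.76 × 750 / 74.2 = 7.68194 L/h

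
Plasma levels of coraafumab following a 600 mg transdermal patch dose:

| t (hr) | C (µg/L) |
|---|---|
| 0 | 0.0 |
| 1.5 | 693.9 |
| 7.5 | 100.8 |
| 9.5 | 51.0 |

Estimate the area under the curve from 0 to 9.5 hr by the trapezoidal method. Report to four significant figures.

Trapezoidal AUC_0→9.5:
  [0→1.5]: (0.0+693.9)/2 × 1.5 = 520.425
  [1.5→7.5]: (693.9+100.8)/2 × 6 = 2384.1
  [7.5→9.5]: (100.8+51.0)/2 × 2 = 151.8
  Sum = 3056.325 µg/L·hr

AUC = 3056 µg/L·hr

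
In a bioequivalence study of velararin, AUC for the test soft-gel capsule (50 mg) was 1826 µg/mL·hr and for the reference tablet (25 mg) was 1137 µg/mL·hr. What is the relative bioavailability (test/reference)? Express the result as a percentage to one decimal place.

F_rel = 80.3%

F_rel = (AUC_test/D_test) / (AUC_ref/D_ref)
      = (1826/50) / (1137/25)
      = 36.52 / 45.48 = 0.8030 = 80.30%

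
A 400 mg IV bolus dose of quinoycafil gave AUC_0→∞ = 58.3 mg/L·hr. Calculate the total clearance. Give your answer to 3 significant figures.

CL = 6.86 L/hr

CL = Dose_iv / AUC_0→∞
   = 400 / 58.3 = 6.86106 L/hr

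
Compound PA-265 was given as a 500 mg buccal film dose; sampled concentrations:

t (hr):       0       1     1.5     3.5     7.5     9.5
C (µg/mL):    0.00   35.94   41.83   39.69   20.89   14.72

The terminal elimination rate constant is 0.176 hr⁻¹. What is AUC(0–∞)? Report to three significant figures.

AUC = 359 µg/mL·hr

Trapezoidal AUC_0→9.5:
  [0→1]: (0.00+35.94)/2 × 1 = 17.97
  [1→1.5]: (35.94+41.83)/2 × 0.5 = 19.4425
  [1.5→3.5]: (41.83+39.69)/2 × 2 = 81.52
  [3.5→7.5]: (39.69+20.89)/2 × 4 = 121.16
  [7.5→9.5]: (20.89+14.72)/2 × 2 = 35.61
  Sum = 275.7025 µg/mL·hr
Extrapolated tail: C_last / k_e = 14.72 / 0.176 = 83.636
AUC_0→∞ = 275.7025 + 83.636 = 359.3385 µg/mL·hr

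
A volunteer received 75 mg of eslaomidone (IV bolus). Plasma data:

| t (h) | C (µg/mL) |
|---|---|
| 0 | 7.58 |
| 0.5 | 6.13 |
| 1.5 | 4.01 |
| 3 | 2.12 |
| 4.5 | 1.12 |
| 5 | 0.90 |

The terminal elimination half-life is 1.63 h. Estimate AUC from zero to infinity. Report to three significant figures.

Trapezoidal AUC_0→5:
  [0→0.5]: (7.58+6.13)/2 × 0.5 = 3.4275
  [0.5→1.5]: (6.13+4.01)/2 × 1 = 5.07
  [1.5→3]: (4.01+2.12)/2 × 1.5 = 4.5975
  [3→4.5]: (2.12+1.12)/2 × 1.5 = 2.43
  [4.5→5]: (1.12+0.90)/2 × 0.5 = 0.505
  Sum = 16.03 µg/mL·h
k_e = ln2 / t½ = 0.693147 / 1.63 = 0.4252 h^-1
Extrapolated tail: C_last / k_e = 0.90 / 0.4252 = 2.117
AUC_0→∞ = 16.03 + 2.117 = 18.147 µg/mL·h

AUC = 18.1 µg/mL·h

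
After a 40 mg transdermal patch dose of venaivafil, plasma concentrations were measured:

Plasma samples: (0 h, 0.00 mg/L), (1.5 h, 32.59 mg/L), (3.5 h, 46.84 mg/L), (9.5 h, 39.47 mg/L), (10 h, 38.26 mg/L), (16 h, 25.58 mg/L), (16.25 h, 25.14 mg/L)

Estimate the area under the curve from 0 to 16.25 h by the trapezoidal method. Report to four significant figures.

Trapezoidal AUC_0→16.25:
  [0→1.5]: (0.00+32.59)/2 × 1.5 = 24.4425
  [1.5→3.5]: (32.59+46.84)/2 × 2 = 79.43
  [3.5→9.5]: (46.84+39.47)/2 × 6 = 258.93
  [9.5→10]: (39.47+38.26)/2 × 0.5 = 19.4325
  [10→16]: (38.26+25.58)/2 × 6 = 191.52
  [16→16.25]: (25.58+25.14)/2 × 0.25 = 6.34
  Sum = 580.095 mg/L·h

AUC = 580.1 mg/L·h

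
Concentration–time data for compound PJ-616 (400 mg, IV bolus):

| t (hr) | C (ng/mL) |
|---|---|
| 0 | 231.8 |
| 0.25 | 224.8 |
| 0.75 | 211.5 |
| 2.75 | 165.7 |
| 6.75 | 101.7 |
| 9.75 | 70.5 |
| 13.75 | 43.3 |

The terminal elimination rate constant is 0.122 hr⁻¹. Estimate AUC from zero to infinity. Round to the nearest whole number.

Trapezoidal AUC_0→13.75:
  [0→0.25]: (231.8+224.8)/2 × 0.25 = 57.075
  [0.25→0.75]: (224.8+211.5)/2 × 0.5 = 109.075
  [0.75→2.75]: (211.5+165.7)/2 × 2 = 377.2
  [2.75→6.75]: (165.7+101.7)/2 × 4 = 534.8
  [6.75→9.75]: (101.7+70.5)/2 × 3 = 258.3
  [9.75→13.75]: (70.5+43.3)/2 × 4 = 227.6
  Sum = 1564.05 ng/mL·hr
Extrapolated tail: C_last / k_e = 43.3 / 0.122 = 354.918
AUC_0→∞ = 1564.05 + 354.918 = 1918.968 ng/mL·hr

AUC = 1919 ng/mL·hr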